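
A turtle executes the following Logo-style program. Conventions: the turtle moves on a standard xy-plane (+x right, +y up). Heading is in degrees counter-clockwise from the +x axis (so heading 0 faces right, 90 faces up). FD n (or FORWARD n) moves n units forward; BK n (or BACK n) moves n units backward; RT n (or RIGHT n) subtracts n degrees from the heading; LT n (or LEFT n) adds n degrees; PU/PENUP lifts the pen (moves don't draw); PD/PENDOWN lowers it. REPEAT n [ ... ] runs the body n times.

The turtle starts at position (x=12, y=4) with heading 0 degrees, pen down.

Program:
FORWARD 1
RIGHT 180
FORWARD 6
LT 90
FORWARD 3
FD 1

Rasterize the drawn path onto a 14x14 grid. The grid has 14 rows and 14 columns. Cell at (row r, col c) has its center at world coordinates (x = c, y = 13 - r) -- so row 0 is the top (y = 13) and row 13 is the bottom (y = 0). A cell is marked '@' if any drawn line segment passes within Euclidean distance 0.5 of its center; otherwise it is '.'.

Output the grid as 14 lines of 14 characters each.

Answer: ..............
..............
..............
..............
..............
..............
..............
..............
..............
.......@@@@@@@
.......@......
.......@......
.......@......
.......@......

Derivation:
Segment 0: (12,4) -> (13,4)
Segment 1: (13,4) -> (7,4)
Segment 2: (7,4) -> (7,1)
Segment 3: (7,1) -> (7,-0)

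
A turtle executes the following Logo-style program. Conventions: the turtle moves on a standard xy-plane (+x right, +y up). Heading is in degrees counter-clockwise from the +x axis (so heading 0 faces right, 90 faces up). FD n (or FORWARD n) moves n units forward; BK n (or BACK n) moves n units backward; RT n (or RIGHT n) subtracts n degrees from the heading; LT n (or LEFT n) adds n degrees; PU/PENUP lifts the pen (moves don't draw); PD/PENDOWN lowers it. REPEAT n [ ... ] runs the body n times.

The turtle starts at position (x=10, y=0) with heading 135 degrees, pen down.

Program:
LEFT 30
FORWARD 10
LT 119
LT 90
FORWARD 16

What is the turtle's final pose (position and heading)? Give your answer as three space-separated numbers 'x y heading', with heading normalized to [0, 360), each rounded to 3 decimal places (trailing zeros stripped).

Executing turtle program step by step:
Start: pos=(10,0), heading=135, pen down
LT 30: heading 135 -> 165
FD 10: (10,0) -> (0.341,2.588) [heading=165, draw]
LT 119: heading 165 -> 284
LT 90: heading 284 -> 14
FD 16: (0.341,2.588) -> (15.865,6.459) [heading=14, draw]
Final: pos=(15.865,6.459), heading=14, 2 segment(s) drawn

Answer: 15.865 6.459 14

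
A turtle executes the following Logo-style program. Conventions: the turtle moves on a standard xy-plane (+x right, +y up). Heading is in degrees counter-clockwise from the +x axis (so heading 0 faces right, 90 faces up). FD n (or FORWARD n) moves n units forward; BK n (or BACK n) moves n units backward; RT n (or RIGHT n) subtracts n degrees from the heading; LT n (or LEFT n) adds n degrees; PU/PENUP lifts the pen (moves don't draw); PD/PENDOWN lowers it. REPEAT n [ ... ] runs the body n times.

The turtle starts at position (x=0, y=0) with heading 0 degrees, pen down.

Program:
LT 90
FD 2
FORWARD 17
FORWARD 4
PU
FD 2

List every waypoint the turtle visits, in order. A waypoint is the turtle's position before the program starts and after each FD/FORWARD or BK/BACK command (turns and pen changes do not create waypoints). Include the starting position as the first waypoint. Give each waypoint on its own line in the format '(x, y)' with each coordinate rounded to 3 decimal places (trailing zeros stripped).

Answer: (0, 0)
(0, 2)
(0, 19)
(0, 23)
(0, 25)

Derivation:
Executing turtle program step by step:
Start: pos=(0,0), heading=0, pen down
LT 90: heading 0 -> 90
FD 2: (0,0) -> (0,2) [heading=90, draw]
FD 17: (0,2) -> (0,19) [heading=90, draw]
FD 4: (0,19) -> (0,23) [heading=90, draw]
PU: pen up
FD 2: (0,23) -> (0,25) [heading=90, move]
Final: pos=(0,25), heading=90, 3 segment(s) drawn
Waypoints (5 total):
(0, 0)
(0, 2)
(0, 19)
(0, 23)
(0, 25)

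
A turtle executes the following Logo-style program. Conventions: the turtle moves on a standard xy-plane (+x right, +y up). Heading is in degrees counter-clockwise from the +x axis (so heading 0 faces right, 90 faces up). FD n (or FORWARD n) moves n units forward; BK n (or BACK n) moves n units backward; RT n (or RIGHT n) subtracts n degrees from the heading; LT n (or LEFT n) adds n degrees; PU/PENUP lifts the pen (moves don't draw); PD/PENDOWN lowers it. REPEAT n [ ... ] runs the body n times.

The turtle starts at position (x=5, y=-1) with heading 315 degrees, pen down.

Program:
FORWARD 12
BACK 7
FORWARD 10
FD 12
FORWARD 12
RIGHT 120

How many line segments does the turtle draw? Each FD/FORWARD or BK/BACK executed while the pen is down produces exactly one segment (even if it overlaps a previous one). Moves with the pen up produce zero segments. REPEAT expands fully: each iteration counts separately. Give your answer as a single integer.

Answer: 5

Derivation:
Executing turtle program step by step:
Start: pos=(5,-1), heading=315, pen down
FD 12: (5,-1) -> (13.485,-9.485) [heading=315, draw]
BK 7: (13.485,-9.485) -> (8.536,-4.536) [heading=315, draw]
FD 10: (8.536,-4.536) -> (15.607,-11.607) [heading=315, draw]
FD 12: (15.607,-11.607) -> (24.092,-20.092) [heading=315, draw]
FD 12: (24.092,-20.092) -> (32.577,-28.577) [heading=315, draw]
RT 120: heading 315 -> 195
Final: pos=(32.577,-28.577), heading=195, 5 segment(s) drawn
Segments drawn: 5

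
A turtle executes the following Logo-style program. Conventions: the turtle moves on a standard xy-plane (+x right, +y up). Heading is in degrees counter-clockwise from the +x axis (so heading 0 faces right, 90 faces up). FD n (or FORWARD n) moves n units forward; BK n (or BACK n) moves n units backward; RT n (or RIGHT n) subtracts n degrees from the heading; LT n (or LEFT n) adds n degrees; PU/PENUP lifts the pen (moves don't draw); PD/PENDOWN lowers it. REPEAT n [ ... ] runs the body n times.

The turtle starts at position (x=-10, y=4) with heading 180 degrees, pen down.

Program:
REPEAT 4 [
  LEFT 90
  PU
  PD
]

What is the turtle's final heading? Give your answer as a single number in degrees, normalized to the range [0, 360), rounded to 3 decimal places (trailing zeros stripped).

Executing turtle program step by step:
Start: pos=(-10,4), heading=180, pen down
REPEAT 4 [
  -- iteration 1/4 --
  LT 90: heading 180 -> 270
  PU: pen up
  PD: pen down
  -- iteration 2/4 --
  LT 90: heading 270 -> 0
  PU: pen up
  PD: pen down
  -- iteration 3/4 --
  LT 90: heading 0 -> 90
  PU: pen up
  PD: pen down
  -- iteration 4/4 --
  LT 90: heading 90 -> 180
  PU: pen up
  PD: pen down
]
Final: pos=(-10,4), heading=180, 0 segment(s) drawn

Answer: 180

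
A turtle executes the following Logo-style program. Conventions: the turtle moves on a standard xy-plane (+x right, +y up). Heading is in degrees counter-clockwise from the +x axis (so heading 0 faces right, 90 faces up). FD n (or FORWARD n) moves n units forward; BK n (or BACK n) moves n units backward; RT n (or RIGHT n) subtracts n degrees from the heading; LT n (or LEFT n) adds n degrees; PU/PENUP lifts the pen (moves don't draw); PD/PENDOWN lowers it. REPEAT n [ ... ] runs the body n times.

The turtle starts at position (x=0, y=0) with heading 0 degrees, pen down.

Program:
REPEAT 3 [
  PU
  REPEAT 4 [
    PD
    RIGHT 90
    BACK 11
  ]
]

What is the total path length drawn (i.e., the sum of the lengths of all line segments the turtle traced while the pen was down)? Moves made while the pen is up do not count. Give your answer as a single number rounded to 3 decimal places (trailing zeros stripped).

Executing turtle program step by step:
Start: pos=(0,0), heading=0, pen down
REPEAT 3 [
  -- iteration 1/3 --
  PU: pen up
  REPEAT 4 [
    -- iteration 1/4 --
    PD: pen down
    RT 90: heading 0 -> 270
    BK 11: (0,0) -> (0,11) [heading=270, draw]
    -- iteration 2/4 --
    PD: pen down
    RT 90: heading 270 -> 180
    BK 11: (0,11) -> (11,11) [heading=180, draw]
    -- iteration 3/4 --
    PD: pen down
    RT 90: heading 180 -> 90
    BK 11: (11,11) -> (11,0) [heading=90, draw]
    -- iteration 4/4 --
    PD: pen down
    RT 90: heading 90 -> 0
    BK 11: (11,0) -> (0,0) [heading=0, draw]
  ]
  -- iteration 2/3 --
  PU: pen up
  REPEAT 4 [
    -- iteration 1/4 --
    PD: pen down
    RT 90: heading 0 -> 270
    BK 11: (0,0) -> (0,11) [heading=270, draw]
    -- iteration 2/4 --
    PD: pen down
    RT 90: heading 270 -> 180
    BK 11: (0,11) -> (11,11) [heading=180, draw]
    -- iteration 3/4 --
    PD: pen down
    RT 90: heading 180 -> 90
    BK 11: (11,11) -> (11,0) [heading=90, draw]
    -- iteration 4/4 --
    PD: pen down
    RT 90: heading 90 -> 0
    BK 11: (11,0) -> (0,0) [heading=0, draw]
  ]
  -- iteration 3/3 --
  PU: pen up
  REPEAT 4 [
    -- iteration 1/4 --
    PD: pen down
    RT 90: heading 0 -> 270
    BK 11: (0,0) -> (0,11) [heading=270, draw]
    -- iteration 2/4 --
    PD: pen down
    RT 90: heading 270 -> 180
    BK 11: (0,11) -> (11,11) [heading=180, draw]
    -- iteration 3/4 --
    PD: pen down
    RT 90: heading 180 -> 90
    BK 11: (11,11) -> (11,0) [heading=90, draw]
    -- iteration 4/4 --
    PD: pen down
    RT 90: heading 90 -> 0
    BK 11: (11,0) -> (0,0) [heading=0, draw]
  ]
]
Final: pos=(0,0), heading=0, 12 segment(s) drawn

Segment lengths:
  seg 1: (0,0) -> (0,11), length = 11
  seg 2: (0,11) -> (11,11), length = 11
  seg 3: (11,11) -> (11,0), length = 11
  seg 4: (11,0) -> (0,0), length = 11
  seg 5: (0,0) -> (0,11), length = 11
  seg 6: (0,11) -> (11,11), length = 11
  seg 7: (11,11) -> (11,0), length = 11
  seg 8: (11,0) -> (0,0), length = 11
  seg 9: (0,0) -> (0,11), length = 11
  seg 10: (0,11) -> (11,11), length = 11
  seg 11: (11,11) -> (11,0), length = 11
  seg 12: (11,0) -> (0,0), length = 11
Total = 132

Answer: 132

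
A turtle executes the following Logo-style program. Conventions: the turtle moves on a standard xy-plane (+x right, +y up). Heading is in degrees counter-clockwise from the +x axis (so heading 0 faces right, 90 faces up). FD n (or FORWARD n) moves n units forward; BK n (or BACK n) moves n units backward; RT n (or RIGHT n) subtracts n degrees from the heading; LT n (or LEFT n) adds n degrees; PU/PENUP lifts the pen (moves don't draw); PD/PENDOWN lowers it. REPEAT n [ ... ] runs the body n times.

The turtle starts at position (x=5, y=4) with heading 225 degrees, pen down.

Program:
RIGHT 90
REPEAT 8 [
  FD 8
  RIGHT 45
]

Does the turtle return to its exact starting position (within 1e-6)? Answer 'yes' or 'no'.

Answer: yes

Derivation:
Executing turtle program step by step:
Start: pos=(5,4), heading=225, pen down
RT 90: heading 225 -> 135
REPEAT 8 [
  -- iteration 1/8 --
  FD 8: (5,4) -> (-0.657,9.657) [heading=135, draw]
  RT 45: heading 135 -> 90
  -- iteration 2/8 --
  FD 8: (-0.657,9.657) -> (-0.657,17.657) [heading=90, draw]
  RT 45: heading 90 -> 45
  -- iteration 3/8 --
  FD 8: (-0.657,17.657) -> (5,23.314) [heading=45, draw]
  RT 45: heading 45 -> 0
  -- iteration 4/8 --
  FD 8: (5,23.314) -> (13,23.314) [heading=0, draw]
  RT 45: heading 0 -> 315
  -- iteration 5/8 --
  FD 8: (13,23.314) -> (18.657,17.657) [heading=315, draw]
  RT 45: heading 315 -> 270
  -- iteration 6/8 --
  FD 8: (18.657,17.657) -> (18.657,9.657) [heading=270, draw]
  RT 45: heading 270 -> 225
  -- iteration 7/8 --
  FD 8: (18.657,9.657) -> (13,4) [heading=225, draw]
  RT 45: heading 225 -> 180
  -- iteration 8/8 --
  FD 8: (13,4) -> (5,4) [heading=180, draw]
  RT 45: heading 180 -> 135
]
Final: pos=(5,4), heading=135, 8 segment(s) drawn

Start position: (5, 4)
Final position: (5, 4)
Distance = 0; < 1e-6 -> CLOSED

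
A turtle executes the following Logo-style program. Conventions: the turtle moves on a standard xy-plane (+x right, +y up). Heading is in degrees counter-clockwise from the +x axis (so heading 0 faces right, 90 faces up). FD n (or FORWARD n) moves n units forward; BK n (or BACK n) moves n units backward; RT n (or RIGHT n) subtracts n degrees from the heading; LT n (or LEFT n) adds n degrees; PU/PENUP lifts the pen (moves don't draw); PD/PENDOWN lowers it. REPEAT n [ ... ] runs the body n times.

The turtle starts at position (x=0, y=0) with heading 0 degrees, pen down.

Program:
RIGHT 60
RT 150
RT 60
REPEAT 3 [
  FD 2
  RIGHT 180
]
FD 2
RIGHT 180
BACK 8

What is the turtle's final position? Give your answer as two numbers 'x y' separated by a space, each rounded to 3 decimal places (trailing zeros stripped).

Answer: 0 -8

Derivation:
Executing turtle program step by step:
Start: pos=(0,0), heading=0, pen down
RT 60: heading 0 -> 300
RT 150: heading 300 -> 150
RT 60: heading 150 -> 90
REPEAT 3 [
  -- iteration 1/3 --
  FD 2: (0,0) -> (0,2) [heading=90, draw]
  RT 180: heading 90 -> 270
  -- iteration 2/3 --
  FD 2: (0,2) -> (0,0) [heading=270, draw]
  RT 180: heading 270 -> 90
  -- iteration 3/3 --
  FD 2: (0,0) -> (0,2) [heading=90, draw]
  RT 180: heading 90 -> 270
]
FD 2: (0,2) -> (0,0) [heading=270, draw]
RT 180: heading 270 -> 90
BK 8: (0,0) -> (0,-8) [heading=90, draw]
Final: pos=(0,-8), heading=90, 5 segment(s) drawn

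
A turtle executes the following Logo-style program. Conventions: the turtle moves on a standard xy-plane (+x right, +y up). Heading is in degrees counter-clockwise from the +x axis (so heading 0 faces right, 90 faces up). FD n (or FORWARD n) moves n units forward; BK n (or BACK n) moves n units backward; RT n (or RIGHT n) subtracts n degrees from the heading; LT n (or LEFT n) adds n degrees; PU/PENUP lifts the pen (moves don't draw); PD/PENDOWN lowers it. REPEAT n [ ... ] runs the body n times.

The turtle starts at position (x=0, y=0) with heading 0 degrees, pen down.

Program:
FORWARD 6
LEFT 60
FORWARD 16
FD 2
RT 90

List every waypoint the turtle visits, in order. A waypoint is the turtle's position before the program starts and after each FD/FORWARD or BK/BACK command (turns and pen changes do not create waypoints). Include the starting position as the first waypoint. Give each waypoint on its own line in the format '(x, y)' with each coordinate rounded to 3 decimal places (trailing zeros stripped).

Answer: (0, 0)
(6, 0)
(14, 13.856)
(15, 15.588)

Derivation:
Executing turtle program step by step:
Start: pos=(0,0), heading=0, pen down
FD 6: (0,0) -> (6,0) [heading=0, draw]
LT 60: heading 0 -> 60
FD 16: (6,0) -> (14,13.856) [heading=60, draw]
FD 2: (14,13.856) -> (15,15.588) [heading=60, draw]
RT 90: heading 60 -> 330
Final: pos=(15,15.588), heading=330, 3 segment(s) drawn
Waypoints (4 total):
(0, 0)
(6, 0)
(14, 13.856)
(15, 15.588)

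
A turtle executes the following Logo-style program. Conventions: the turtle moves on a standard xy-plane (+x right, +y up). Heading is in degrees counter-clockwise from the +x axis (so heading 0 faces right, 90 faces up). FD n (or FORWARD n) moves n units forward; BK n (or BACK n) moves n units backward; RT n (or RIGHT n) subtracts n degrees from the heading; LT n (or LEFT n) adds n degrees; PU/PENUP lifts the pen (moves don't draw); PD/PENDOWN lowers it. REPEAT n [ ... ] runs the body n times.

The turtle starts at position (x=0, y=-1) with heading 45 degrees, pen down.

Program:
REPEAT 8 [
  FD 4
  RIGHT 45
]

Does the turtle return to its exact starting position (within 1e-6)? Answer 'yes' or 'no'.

Executing turtle program step by step:
Start: pos=(0,-1), heading=45, pen down
REPEAT 8 [
  -- iteration 1/8 --
  FD 4: (0,-1) -> (2.828,1.828) [heading=45, draw]
  RT 45: heading 45 -> 0
  -- iteration 2/8 --
  FD 4: (2.828,1.828) -> (6.828,1.828) [heading=0, draw]
  RT 45: heading 0 -> 315
  -- iteration 3/8 --
  FD 4: (6.828,1.828) -> (9.657,-1) [heading=315, draw]
  RT 45: heading 315 -> 270
  -- iteration 4/8 --
  FD 4: (9.657,-1) -> (9.657,-5) [heading=270, draw]
  RT 45: heading 270 -> 225
  -- iteration 5/8 --
  FD 4: (9.657,-5) -> (6.828,-7.828) [heading=225, draw]
  RT 45: heading 225 -> 180
  -- iteration 6/8 --
  FD 4: (6.828,-7.828) -> (2.828,-7.828) [heading=180, draw]
  RT 45: heading 180 -> 135
  -- iteration 7/8 --
  FD 4: (2.828,-7.828) -> (0,-5) [heading=135, draw]
  RT 45: heading 135 -> 90
  -- iteration 8/8 --
  FD 4: (0,-5) -> (0,-1) [heading=90, draw]
  RT 45: heading 90 -> 45
]
Final: pos=(0,-1), heading=45, 8 segment(s) drawn

Start position: (0, -1)
Final position: (0, -1)
Distance = 0; < 1e-6 -> CLOSED

Answer: yes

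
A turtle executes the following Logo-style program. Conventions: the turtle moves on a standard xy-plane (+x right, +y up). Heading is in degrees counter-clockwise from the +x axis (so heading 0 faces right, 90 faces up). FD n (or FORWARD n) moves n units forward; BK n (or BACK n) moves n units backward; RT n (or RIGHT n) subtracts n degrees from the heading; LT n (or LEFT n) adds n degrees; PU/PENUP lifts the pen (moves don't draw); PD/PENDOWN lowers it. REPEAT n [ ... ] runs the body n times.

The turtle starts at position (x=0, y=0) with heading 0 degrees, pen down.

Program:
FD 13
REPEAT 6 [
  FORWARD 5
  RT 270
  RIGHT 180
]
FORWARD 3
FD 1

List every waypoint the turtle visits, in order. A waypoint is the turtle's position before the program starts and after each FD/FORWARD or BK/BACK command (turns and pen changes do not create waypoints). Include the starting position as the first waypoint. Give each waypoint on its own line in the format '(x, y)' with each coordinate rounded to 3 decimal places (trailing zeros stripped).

Answer: (0, 0)
(13, 0)
(18, 0)
(18, -5)
(13, -5)
(13, 0)
(18, 0)
(18, -5)
(15, -5)
(14, -5)

Derivation:
Executing turtle program step by step:
Start: pos=(0,0), heading=0, pen down
FD 13: (0,0) -> (13,0) [heading=0, draw]
REPEAT 6 [
  -- iteration 1/6 --
  FD 5: (13,0) -> (18,0) [heading=0, draw]
  RT 270: heading 0 -> 90
  RT 180: heading 90 -> 270
  -- iteration 2/6 --
  FD 5: (18,0) -> (18,-5) [heading=270, draw]
  RT 270: heading 270 -> 0
  RT 180: heading 0 -> 180
  -- iteration 3/6 --
  FD 5: (18,-5) -> (13,-5) [heading=180, draw]
  RT 270: heading 180 -> 270
  RT 180: heading 270 -> 90
  -- iteration 4/6 --
  FD 5: (13,-5) -> (13,0) [heading=90, draw]
  RT 270: heading 90 -> 180
  RT 180: heading 180 -> 0
  -- iteration 5/6 --
  FD 5: (13,0) -> (18,0) [heading=0, draw]
  RT 270: heading 0 -> 90
  RT 180: heading 90 -> 270
  -- iteration 6/6 --
  FD 5: (18,0) -> (18,-5) [heading=270, draw]
  RT 270: heading 270 -> 0
  RT 180: heading 0 -> 180
]
FD 3: (18,-5) -> (15,-5) [heading=180, draw]
FD 1: (15,-5) -> (14,-5) [heading=180, draw]
Final: pos=(14,-5), heading=180, 9 segment(s) drawn
Waypoints (10 total):
(0, 0)
(13, 0)
(18, 0)
(18, -5)
(13, -5)
(13, 0)
(18, 0)
(18, -5)
(15, -5)
(14, -5)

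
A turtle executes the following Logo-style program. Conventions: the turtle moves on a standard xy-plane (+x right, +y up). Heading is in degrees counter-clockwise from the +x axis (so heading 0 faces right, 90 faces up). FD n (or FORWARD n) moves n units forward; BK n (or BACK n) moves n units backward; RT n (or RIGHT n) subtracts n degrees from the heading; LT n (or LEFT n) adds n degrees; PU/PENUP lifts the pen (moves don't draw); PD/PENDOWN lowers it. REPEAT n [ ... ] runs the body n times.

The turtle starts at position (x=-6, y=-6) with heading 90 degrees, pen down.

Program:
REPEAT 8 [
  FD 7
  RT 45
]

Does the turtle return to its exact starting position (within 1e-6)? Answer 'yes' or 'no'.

Answer: yes

Derivation:
Executing turtle program step by step:
Start: pos=(-6,-6), heading=90, pen down
REPEAT 8 [
  -- iteration 1/8 --
  FD 7: (-6,-6) -> (-6,1) [heading=90, draw]
  RT 45: heading 90 -> 45
  -- iteration 2/8 --
  FD 7: (-6,1) -> (-1.05,5.95) [heading=45, draw]
  RT 45: heading 45 -> 0
  -- iteration 3/8 --
  FD 7: (-1.05,5.95) -> (5.95,5.95) [heading=0, draw]
  RT 45: heading 0 -> 315
  -- iteration 4/8 --
  FD 7: (5.95,5.95) -> (10.899,1) [heading=315, draw]
  RT 45: heading 315 -> 270
  -- iteration 5/8 --
  FD 7: (10.899,1) -> (10.899,-6) [heading=270, draw]
  RT 45: heading 270 -> 225
  -- iteration 6/8 --
  FD 7: (10.899,-6) -> (5.95,-10.95) [heading=225, draw]
  RT 45: heading 225 -> 180
  -- iteration 7/8 --
  FD 7: (5.95,-10.95) -> (-1.05,-10.95) [heading=180, draw]
  RT 45: heading 180 -> 135
  -- iteration 8/8 --
  FD 7: (-1.05,-10.95) -> (-6,-6) [heading=135, draw]
  RT 45: heading 135 -> 90
]
Final: pos=(-6,-6), heading=90, 8 segment(s) drawn

Start position: (-6, -6)
Final position: (-6, -6)
Distance = 0; < 1e-6 -> CLOSED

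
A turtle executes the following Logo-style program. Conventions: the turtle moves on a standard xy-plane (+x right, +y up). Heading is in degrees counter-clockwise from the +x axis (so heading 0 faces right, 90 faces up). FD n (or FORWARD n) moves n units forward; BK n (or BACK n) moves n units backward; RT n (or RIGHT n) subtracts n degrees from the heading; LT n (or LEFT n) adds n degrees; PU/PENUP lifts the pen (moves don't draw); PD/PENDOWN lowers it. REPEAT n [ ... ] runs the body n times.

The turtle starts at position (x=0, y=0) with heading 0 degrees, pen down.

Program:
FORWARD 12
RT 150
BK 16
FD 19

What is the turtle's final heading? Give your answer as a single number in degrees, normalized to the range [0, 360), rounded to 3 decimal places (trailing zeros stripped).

Executing turtle program step by step:
Start: pos=(0,0), heading=0, pen down
FD 12: (0,0) -> (12,0) [heading=0, draw]
RT 150: heading 0 -> 210
BK 16: (12,0) -> (25.856,8) [heading=210, draw]
FD 19: (25.856,8) -> (9.402,-1.5) [heading=210, draw]
Final: pos=(9.402,-1.5), heading=210, 3 segment(s) drawn

Answer: 210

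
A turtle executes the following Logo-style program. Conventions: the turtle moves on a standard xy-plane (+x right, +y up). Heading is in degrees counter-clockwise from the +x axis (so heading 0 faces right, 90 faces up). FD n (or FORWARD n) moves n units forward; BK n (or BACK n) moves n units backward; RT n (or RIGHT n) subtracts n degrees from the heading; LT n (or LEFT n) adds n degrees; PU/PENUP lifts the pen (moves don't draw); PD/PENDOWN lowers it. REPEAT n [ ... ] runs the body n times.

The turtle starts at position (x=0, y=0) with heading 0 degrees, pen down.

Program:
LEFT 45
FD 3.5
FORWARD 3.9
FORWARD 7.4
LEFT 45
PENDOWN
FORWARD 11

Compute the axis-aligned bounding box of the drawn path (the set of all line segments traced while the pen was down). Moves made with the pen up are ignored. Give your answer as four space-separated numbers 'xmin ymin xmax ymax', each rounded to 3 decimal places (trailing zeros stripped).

Executing turtle program step by step:
Start: pos=(0,0), heading=0, pen down
LT 45: heading 0 -> 45
FD 3.5: (0,0) -> (2.475,2.475) [heading=45, draw]
FD 3.9: (2.475,2.475) -> (5.233,5.233) [heading=45, draw]
FD 7.4: (5.233,5.233) -> (10.465,10.465) [heading=45, draw]
LT 45: heading 45 -> 90
PD: pen down
FD 11: (10.465,10.465) -> (10.465,21.465) [heading=90, draw]
Final: pos=(10.465,21.465), heading=90, 4 segment(s) drawn

Segment endpoints: x in {0, 2.475, 5.233, 10.465}, y in {0, 2.475, 5.233, 10.465, 21.465}
xmin=0, ymin=0, xmax=10.465, ymax=21.465

Answer: 0 0 10.465 21.465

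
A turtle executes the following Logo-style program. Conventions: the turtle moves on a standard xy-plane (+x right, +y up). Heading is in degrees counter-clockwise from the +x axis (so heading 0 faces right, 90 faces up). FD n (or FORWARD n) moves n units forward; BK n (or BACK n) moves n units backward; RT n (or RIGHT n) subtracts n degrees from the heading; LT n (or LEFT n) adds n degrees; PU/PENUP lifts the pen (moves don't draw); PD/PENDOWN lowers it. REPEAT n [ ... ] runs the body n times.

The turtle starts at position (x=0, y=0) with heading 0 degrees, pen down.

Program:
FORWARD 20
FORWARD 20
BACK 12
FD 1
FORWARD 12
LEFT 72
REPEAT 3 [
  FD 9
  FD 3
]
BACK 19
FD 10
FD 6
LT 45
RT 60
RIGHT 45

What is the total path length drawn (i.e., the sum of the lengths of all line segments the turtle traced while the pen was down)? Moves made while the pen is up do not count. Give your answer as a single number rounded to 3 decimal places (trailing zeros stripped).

Executing turtle program step by step:
Start: pos=(0,0), heading=0, pen down
FD 20: (0,0) -> (20,0) [heading=0, draw]
FD 20: (20,0) -> (40,0) [heading=0, draw]
BK 12: (40,0) -> (28,0) [heading=0, draw]
FD 1: (28,0) -> (29,0) [heading=0, draw]
FD 12: (29,0) -> (41,0) [heading=0, draw]
LT 72: heading 0 -> 72
REPEAT 3 [
  -- iteration 1/3 --
  FD 9: (41,0) -> (43.781,8.56) [heading=72, draw]
  FD 3: (43.781,8.56) -> (44.708,11.413) [heading=72, draw]
  -- iteration 2/3 --
  FD 9: (44.708,11.413) -> (47.489,19.972) [heading=72, draw]
  FD 3: (47.489,19.972) -> (48.416,22.825) [heading=72, draw]
  -- iteration 3/3 --
  FD 9: (48.416,22.825) -> (51.198,31.385) [heading=72, draw]
  FD 3: (51.198,31.385) -> (52.125,34.238) [heading=72, draw]
]
BK 19: (52.125,34.238) -> (46.253,16.168) [heading=72, draw]
FD 10: (46.253,16.168) -> (49.343,25.679) [heading=72, draw]
FD 6: (49.343,25.679) -> (51.198,31.385) [heading=72, draw]
LT 45: heading 72 -> 117
RT 60: heading 117 -> 57
RT 45: heading 57 -> 12
Final: pos=(51.198,31.385), heading=12, 14 segment(s) drawn

Segment lengths:
  seg 1: (0,0) -> (20,0), length = 20
  seg 2: (20,0) -> (40,0), length = 20
  seg 3: (40,0) -> (28,0), length = 12
  seg 4: (28,0) -> (29,0), length = 1
  seg 5: (29,0) -> (41,0), length = 12
  seg 6: (41,0) -> (43.781,8.56), length = 9
  seg 7: (43.781,8.56) -> (44.708,11.413), length = 3
  seg 8: (44.708,11.413) -> (47.489,19.972), length = 9
  seg 9: (47.489,19.972) -> (48.416,22.825), length = 3
  seg 10: (48.416,22.825) -> (51.198,31.385), length = 9
  seg 11: (51.198,31.385) -> (52.125,34.238), length = 3
  seg 12: (52.125,34.238) -> (46.253,16.168), length = 19
  seg 13: (46.253,16.168) -> (49.343,25.679), length = 10
  seg 14: (49.343,25.679) -> (51.198,31.385), length = 6
Total = 136

Answer: 136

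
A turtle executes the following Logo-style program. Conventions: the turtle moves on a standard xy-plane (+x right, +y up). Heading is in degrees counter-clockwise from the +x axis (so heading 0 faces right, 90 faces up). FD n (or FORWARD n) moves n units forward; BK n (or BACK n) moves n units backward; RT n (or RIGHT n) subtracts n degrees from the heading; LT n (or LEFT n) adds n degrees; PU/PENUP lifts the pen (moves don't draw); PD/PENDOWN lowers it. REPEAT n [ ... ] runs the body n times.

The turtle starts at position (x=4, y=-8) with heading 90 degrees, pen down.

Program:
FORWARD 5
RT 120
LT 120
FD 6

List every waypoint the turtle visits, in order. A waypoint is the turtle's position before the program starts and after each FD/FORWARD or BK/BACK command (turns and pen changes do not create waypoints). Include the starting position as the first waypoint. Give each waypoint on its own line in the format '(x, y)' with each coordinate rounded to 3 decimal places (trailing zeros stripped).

Answer: (4, -8)
(4, -3)
(4, 3)

Derivation:
Executing turtle program step by step:
Start: pos=(4,-8), heading=90, pen down
FD 5: (4,-8) -> (4,-3) [heading=90, draw]
RT 120: heading 90 -> 330
LT 120: heading 330 -> 90
FD 6: (4,-3) -> (4,3) [heading=90, draw]
Final: pos=(4,3), heading=90, 2 segment(s) drawn
Waypoints (3 total):
(4, -8)
(4, -3)
(4, 3)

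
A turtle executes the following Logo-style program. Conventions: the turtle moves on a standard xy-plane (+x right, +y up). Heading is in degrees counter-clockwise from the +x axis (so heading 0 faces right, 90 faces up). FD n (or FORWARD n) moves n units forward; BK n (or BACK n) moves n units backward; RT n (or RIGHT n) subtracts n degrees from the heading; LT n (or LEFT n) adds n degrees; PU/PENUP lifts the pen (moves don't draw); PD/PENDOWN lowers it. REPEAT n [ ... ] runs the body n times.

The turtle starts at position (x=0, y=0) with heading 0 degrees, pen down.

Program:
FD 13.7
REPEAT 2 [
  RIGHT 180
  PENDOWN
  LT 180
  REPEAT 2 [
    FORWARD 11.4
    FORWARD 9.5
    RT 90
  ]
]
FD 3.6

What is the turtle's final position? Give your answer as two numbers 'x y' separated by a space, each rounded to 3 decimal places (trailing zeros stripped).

Answer: 17.3 0

Derivation:
Executing turtle program step by step:
Start: pos=(0,0), heading=0, pen down
FD 13.7: (0,0) -> (13.7,0) [heading=0, draw]
REPEAT 2 [
  -- iteration 1/2 --
  RT 180: heading 0 -> 180
  PD: pen down
  LT 180: heading 180 -> 0
  REPEAT 2 [
    -- iteration 1/2 --
    FD 11.4: (13.7,0) -> (25.1,0) [heading=0, draw]
    FD 9.5: (25.1,0) -> (34.6,0) [heading=0, draw]
    RT 90: heading 0 -> 270
    -- iteration 2/2 --
    FD 11.4: (34.6,0) -> (34.6,-11.4) [heading=270, draw]
    FD 9.5: (34.6,-11.4) -> (34.6,-20.9) [heading=270, draw]
    RT 90: heading 270 -> 180
  ]
  -- iteration 2/2 --
  RT 180: heading 180 -> 0
  PD: pen down
  LT 180: heading 0 -> 180
  REPEAT 2 [
    -- iteration 1/2 --
    FD 11.4: (34.6,-20.9) -> (23.2,-20.9) [heading=180, draw]
    FD 9.5: (23.2,-20.9) -> (13.7,-20.9) [heading=180, draw]
    RT 90: heading 180 -> 90
    -- iteration 2/2 --
    FD 11.4: (13.7,-20.9) -> (13.7,-9.5) [heading=90, draw]
    FD 9.5: (13.7,-9.5) -> (13.7,0) [heading=90, draw]
    RT 90: heading 90 -> 0
  ]
]
FD 3.6: (13.7,0) -> (17.3,0) [heading=0, draw]
Final: pos=(17.3,0), heading=0, 10 segment(s) drawn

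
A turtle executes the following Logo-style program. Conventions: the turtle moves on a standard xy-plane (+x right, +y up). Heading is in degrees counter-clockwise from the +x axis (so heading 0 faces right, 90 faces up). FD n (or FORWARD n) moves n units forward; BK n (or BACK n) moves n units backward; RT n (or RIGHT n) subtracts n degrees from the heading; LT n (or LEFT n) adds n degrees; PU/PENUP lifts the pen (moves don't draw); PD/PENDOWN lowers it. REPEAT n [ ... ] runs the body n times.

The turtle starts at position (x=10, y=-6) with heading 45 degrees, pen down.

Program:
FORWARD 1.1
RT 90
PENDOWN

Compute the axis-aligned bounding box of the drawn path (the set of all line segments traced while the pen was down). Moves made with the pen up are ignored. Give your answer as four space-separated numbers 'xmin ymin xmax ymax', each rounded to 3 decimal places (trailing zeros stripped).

Answer: 10 -6 10.778 -5.222

Derivation:
Executing turtle program step by step:
Start: pos=(10,-6), heading=45, pen down
FD 1.1: (10,-6) -> (10.778,-5.222) [heading=45, draw]
RT 90: heading 45 -> 315
PD: pen down
Final: pos=(10.778,-5.222), heading=315, 1 segment(s) drawn

Segment endpoints: x in {10, 10.778}, y in {-6, -5.222}
xmin=10, ymin=-6, xmax=10.778, ymax=-5.222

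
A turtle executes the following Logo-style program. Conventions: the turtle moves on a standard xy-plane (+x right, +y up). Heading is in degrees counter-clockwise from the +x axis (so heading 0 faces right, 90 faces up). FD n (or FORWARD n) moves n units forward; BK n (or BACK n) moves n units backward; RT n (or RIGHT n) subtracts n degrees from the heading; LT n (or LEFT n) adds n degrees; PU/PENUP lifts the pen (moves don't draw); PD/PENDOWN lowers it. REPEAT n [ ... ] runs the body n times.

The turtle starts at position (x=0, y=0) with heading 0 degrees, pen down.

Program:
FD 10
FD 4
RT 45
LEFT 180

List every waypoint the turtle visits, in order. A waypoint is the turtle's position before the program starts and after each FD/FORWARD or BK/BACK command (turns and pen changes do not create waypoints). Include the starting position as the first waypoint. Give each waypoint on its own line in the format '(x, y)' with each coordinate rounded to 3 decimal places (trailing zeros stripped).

Executing turtle program step by step:
Start: pos=(0,0), heading=0, pen down
FD 10: (0,0) -> (10,0) [heading=0, draw]
FD 4: (10,0) -> (14,0) [heading=0, draw]
RT 45: heading 0 -> 315
LT 180: heading 315 -> 135
Final: pos=(14,0), heading=135, 2 segment(s) drawn
Waypoints (3 total):
(0, 0)
(10, 0)
(14, 0)

Answer: (0, 0)
(10, 0)
(14, 0)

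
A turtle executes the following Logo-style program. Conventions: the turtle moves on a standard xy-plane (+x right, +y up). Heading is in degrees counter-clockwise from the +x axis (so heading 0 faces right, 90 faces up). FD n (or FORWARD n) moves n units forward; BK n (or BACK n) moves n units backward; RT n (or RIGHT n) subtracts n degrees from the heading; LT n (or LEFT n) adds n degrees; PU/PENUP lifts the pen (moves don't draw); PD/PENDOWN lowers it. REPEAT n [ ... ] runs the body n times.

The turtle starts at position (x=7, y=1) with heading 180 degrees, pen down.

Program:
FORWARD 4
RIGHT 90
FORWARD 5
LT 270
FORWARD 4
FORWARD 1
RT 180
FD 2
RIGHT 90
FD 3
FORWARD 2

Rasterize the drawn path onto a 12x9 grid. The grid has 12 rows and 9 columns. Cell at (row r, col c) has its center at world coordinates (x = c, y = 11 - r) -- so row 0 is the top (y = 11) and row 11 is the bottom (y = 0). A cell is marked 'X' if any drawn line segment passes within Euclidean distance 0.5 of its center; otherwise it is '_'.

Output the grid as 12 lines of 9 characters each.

Answer: ______X__
______X__
______X__
______X__
______X__
___XXXXXX
___X_____
___X_____
___X_____
___X_____
___XXXXX_
_________

Derivation:
Segment 0: (7,1) -> (3,1)
Segment 1: (3,1) -> (3,6)
Segment 2: (3,6) -> (7,6)
Segment 3: (7,6) -> (8,6)
Segment 4: (8,6) -> (6,6)
Segment 5: (6,6) -> (6,9)
Segment 6: (6,9) -> (6,11)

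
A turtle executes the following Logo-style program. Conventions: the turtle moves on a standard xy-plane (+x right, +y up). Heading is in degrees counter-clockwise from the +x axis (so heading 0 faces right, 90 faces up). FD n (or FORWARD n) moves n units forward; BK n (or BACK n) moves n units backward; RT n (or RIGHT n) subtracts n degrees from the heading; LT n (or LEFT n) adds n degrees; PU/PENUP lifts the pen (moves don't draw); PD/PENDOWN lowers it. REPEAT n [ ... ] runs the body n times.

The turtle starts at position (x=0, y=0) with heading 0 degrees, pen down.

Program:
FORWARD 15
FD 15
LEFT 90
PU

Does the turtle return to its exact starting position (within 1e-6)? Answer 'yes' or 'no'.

Answer: no

Derivation:
Executing turtle program step by step:
Start: pos=(0,0), heading=0, pen down
FD 15: (0,0) -> (15,0) [heading=0, draw]
FD 15: (15,0) -> (30,0) [heading=0, draw]
LT 90: heading 0 -> 90
PU: pen up
Final: pos=(30,0), heading=90, 2 segment(s) drawn

Start position: (0, 0)
Final position: (30, 0)
Distance = 30; >= 1e-6 -> NOT closed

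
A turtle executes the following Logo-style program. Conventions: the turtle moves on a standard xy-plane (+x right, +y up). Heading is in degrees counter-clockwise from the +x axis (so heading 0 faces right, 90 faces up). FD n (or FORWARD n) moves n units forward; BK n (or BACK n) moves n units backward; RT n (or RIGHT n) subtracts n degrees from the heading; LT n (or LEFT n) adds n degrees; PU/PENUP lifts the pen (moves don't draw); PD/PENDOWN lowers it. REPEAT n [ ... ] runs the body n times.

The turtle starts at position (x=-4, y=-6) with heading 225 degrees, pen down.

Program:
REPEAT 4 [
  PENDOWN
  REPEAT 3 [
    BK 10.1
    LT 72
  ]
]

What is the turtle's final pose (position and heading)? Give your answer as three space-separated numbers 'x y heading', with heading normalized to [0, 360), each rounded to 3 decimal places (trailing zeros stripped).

Answer: -1.444 10.141 9

Derivation:
Executing turtle program step by step:
Start: pos=(-4,-6), heading=225, pen down
REPEAT 4 [
  -- iteration 1/4 --
  PD: pen down
  REPEAT 3 [
    -- iteration 1/3 --
    BK 10.1: (-4,-6) -> (3.142,1.142) [heading=225, draw]
    LT 72: heading 225 -> 297
    -- iteration 2/3 --
    BK 10.1: (3.142,1.142) -> (-1.444,10.141) [heading=297, draw]
    LT 72: heading 297 -> 9
    -- iteration 3/3 --
    BK 10.1: (-1.444,10.141) -> (-11.419,8.561) [heading=9, draw]
    LT 72: heading 9 -> 81
  ]
  -- iteration 2/4 --
  PD: pen down
  REPEAT 3 [
    -- iteration 1/3 --
    BK 10.1: (-11.419,8.561) -> (-12.999,-1.415) [heading=81, draw]
    LT 72: heading 81 -> 153
    -- iteration 2/3 --
    BK 10.1: (-12.999,-1.415) -> (-4,-6) [heading=153, draw]
    LT 72: heading 153 -> 225
    -- iteration 3/3 --
    BK 10.1: (-4,-6) -> (3.142,1.142) [heading=225, draw]
    LT 72: heading 225 -> 297
  ]
  -- iteration 3/4 --
  PD: pen down
  REPEAT 3 [
    -- iteration 1/3 --
    BK 10.1: (3.142,1.142) -> (-1.444,10.141) [heading=297, draw]
    LT 72: heading 297 -> 9
    -- iteration 2/3 --
    BK 10.1: (-1.444,10.141) -> (-11.419,8.561) [heading=9, draw]
    LT 72: heading 9 -> 81
    -- iteration 3/3 --
    BK 10.1: (-11.419,8.561) -> (-12.999,-1.415) [heading=81, draw]
    LT 72: heading 81 -> 153
  ]
  -- iteration 4/4 --
  PD: pen down
  REPEAT 3 [
    -- iteration 1/3 --
    BK 10.1: (-12.999,-1.415) -> (-4,-6) [heading=153, draw]
    LT 72: heading 153 -> 225
    -- iteration 2/3 --
    BK 10.1: (-4,-6) -> (3.142,1.142) [heading=225, draw]
    LT 72: heading 225 -> 297
    -- iteration 3/3 --
    BK 10.1: (3.142,1.142) -> (-1.444,10.141) [heading=297, draw]
    LT 72: heading 297 -> 9
  ]
]
Final: pos=(-1.444,10.141), heading=9, 12 segment(s) drawn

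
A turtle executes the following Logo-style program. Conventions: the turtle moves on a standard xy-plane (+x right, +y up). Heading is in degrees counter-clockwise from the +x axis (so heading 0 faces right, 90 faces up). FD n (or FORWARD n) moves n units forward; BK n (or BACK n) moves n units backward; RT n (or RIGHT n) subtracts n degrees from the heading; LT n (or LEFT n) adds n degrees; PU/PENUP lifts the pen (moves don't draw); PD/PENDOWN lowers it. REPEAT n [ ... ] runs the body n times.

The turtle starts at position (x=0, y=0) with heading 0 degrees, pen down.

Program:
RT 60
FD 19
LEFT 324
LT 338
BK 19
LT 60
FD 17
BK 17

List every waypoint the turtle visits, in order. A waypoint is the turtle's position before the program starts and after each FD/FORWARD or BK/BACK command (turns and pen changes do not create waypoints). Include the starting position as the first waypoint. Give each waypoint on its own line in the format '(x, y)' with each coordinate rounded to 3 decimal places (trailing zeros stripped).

Executing turtle program step by step:
Start: pos=(0,0), heading=0, pen down
RT 60: heading 0 -> 300
FD 19: (0,0) -> (9.5,-16.454) [heading=300, draw]
LT 324: heading 300 -> 264
LT 338: heading 264 -> 242
BK 19: (9.5,-16.454) -> (18.42,0.322) [heading=242, draw]
LT 60: heading 242 -> 302
FD 17: (18.42,0.322) -> (27.429,-14.095) [heading=302, draw]
BK 17: (27.429,-14.095) -> (18.42,0.322) [heading=302, draw]
Final: pos=(18.42,0.322), heading=302, 4 segment(s) drawn
Waypoints (5 total):
(0, 0)
(9.5, -16.454)
(18.42, 0.322)
(27.429, -14.095)
(18.42, 0.322)

Answer: (0, 0)
(9.5, -16.454)
(18.42, 0.322)
(27.429, -14.095)
(18.42, 0.322)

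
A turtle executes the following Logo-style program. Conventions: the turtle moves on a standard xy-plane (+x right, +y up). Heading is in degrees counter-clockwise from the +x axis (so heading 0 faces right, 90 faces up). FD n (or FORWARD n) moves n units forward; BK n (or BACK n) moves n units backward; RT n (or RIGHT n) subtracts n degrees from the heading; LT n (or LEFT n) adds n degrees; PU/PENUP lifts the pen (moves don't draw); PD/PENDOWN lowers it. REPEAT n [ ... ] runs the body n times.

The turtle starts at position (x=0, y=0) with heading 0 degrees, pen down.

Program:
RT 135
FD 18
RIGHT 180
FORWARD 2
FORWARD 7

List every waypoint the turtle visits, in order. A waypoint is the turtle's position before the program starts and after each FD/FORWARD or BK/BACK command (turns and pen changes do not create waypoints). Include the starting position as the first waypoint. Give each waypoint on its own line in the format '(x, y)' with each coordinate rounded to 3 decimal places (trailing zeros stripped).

Answer: (0, 0)
(-12.728, -12.728)
(-11.314, -11.314)
(-6.364, -6.364)

Derivation:
Executing turtle program step by step:
Start: pos=(0,0), heading=0, pen down
RT 135: heading 0 -> 225
FD 18: (0,0) -> (-12.728,-12.728) [heading=225, draw]
RT 180: heading 225 -> 45
FD 2: (-12.728,-12.728) -> (-11.314,-11.314) [heading=45, draw]
FD 7: (-11.314,-11.314) -> (-6.364,-6.364) [heading=45, draw]
Final: pos=(-6.364,-6.364), heading=45, 3 segment(s) drawn
Waypoints (4 total):
(0, 0)
(-12.728, -12.728)
(-11.314, -11.314)
(-6.364, -6.364)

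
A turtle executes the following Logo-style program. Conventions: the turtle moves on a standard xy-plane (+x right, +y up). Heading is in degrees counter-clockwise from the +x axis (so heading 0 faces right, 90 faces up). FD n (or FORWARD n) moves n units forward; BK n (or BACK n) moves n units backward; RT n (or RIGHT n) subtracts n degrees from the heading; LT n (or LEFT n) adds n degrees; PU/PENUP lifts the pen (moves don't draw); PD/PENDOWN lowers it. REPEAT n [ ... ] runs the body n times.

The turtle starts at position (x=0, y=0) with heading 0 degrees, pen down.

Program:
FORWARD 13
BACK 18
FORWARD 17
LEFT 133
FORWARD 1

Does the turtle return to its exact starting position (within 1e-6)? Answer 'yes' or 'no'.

Executing turtle program step by step:
Start: pos=(0,0), heading=0, pen down
FD 13: (0,0) -> (13,0) [heading=0, draw]
BK 18: (13,0) -> (-5,0) [heading=0, draw]
FD 17: (-5,0) -> (12,0) [heading=0, draw]
LT 133: heading 0 -> 133
FD 1: (12,0) -> (11.318,0.731) [heading=133, draw]
Final: pos=(11.318,0.731), heading=133, 4 segment(s) drawn

Start position: (0, 0)
Final position: (11.318, 0.731)
Distance = 11.342; >= 1e-6 -> NOT closed

Answer: no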